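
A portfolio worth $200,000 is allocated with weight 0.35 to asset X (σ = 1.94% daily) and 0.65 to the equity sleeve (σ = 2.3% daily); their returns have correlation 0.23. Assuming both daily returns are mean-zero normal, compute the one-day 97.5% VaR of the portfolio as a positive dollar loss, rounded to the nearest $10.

$6,970

σ_p² = 0.35²·1.94² + 0.65²·2.3² + 2·0.23·0.35·0.65·1.94·2.3 = 3.1630 (%²).
σ_p = √3.1630 = 1.778%.
At 97.5%, z = 1.960.
VaR = 1.960 × 1.778% = 3.485%; on $200,000 that is $6,970.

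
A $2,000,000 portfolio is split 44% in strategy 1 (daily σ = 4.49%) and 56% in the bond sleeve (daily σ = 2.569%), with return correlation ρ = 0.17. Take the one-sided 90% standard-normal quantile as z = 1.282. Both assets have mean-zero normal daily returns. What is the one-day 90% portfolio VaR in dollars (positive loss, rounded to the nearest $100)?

σ_p² = 0.44²·4.49² + 0.56²·2.569² + 2·0.17·0.44·0.56·4.49·2.569 = 6.9390 (%²).
σ_p = √6.9390 = 2.634%.
VaR = 1.282 × 2.634% = 3.377%; on $2,000,000 that is $67,540.

$67,500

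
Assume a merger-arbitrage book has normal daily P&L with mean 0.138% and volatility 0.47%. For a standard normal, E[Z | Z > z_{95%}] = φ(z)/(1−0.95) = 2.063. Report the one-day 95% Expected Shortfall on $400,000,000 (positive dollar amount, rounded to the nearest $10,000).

$3,330,000

ES = −(0.138%) + 0.47% × 2.063 = 0.832%.
On $400,000,000: 0.00832 × $400,000,000 = $3,328,000.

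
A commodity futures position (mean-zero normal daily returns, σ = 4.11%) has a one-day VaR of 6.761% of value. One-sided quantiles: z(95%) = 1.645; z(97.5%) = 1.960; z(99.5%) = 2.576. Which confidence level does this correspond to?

Implied z = VaR/σ = 6.761 / 4.11 = 1.645.
This matches z(95%) = 1.645.

95%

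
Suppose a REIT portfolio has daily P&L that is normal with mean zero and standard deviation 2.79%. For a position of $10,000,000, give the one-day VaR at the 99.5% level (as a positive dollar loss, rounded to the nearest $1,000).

$719,000

At 99.5% one-sided, z = 2.576.
VaR = z·σ = 2.576 × 2.79% = 7.187%.
On $10,000,000: 0.07187 × $10,000,000 = $718,700.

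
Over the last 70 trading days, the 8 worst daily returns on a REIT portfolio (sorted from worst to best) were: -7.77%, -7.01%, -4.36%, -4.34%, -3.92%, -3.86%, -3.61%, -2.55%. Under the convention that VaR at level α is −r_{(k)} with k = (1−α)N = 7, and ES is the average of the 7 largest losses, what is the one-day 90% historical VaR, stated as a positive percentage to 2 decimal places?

k = 7; the 7th lowest return is -3.61%, so VaR = 3.61%.

3.61%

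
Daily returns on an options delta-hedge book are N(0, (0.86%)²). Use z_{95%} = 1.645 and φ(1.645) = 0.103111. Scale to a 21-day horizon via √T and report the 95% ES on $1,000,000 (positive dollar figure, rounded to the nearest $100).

σ_{21d} = 0.86% × √21 = 3.941%.
ES multiplier = φ(z)/(1−α) = 0.103111/0.05 = 2.062.
ES = 3.941% × 2.062 = 8.126%; on $1,000,000: $81,260.

$81,300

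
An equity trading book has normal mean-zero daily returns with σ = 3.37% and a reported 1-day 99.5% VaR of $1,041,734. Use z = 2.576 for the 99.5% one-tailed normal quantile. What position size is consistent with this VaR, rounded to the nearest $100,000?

VaR as a fraction of value: z·σ = 2.576 × 3.37% = 8.68112%.
Position = $1,041,734 / 0.0868112 = $11,999,995.

$12,000,000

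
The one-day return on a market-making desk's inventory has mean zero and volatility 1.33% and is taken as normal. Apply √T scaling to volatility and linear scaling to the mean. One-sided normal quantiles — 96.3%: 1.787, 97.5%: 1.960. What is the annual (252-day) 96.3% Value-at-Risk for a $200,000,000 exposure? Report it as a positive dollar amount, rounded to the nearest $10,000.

$75,460,000

σ_{252d} = 1.33% × √252 = 21.113%.
VaR = 1.787 × 21.113% = 37.729%.
On $200,000,000: 0.37729 × $200,000,000 = $75,458,000.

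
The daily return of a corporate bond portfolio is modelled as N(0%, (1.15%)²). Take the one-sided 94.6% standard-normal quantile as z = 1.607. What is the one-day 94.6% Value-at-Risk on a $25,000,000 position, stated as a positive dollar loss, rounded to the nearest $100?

$462,000

VaR = z·σ = 1.607 × 1.15% = 1.848%.
On $25,000,000: 0.01848 × $25,000,000 = $462,000.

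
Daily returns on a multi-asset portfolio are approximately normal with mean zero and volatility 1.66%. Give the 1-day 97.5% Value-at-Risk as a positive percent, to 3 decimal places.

At 97.5% one-sided, z = 1.960.
VaR = z·σ = 1.960 × 1.66% = 3.254%.

3.254%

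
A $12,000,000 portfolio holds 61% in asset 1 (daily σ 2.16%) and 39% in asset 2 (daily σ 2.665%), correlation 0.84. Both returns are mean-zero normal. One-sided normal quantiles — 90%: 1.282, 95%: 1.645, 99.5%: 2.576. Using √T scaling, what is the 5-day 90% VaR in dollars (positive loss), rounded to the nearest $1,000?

σ_p = √(0.61²·2.16² + 0.39²·2.665² + 2·0.84·0.61·0.39·2.16·2.665) = 2.262%.
σ_{5d} = 2.262% × √5 = 5.058%.
VaR = 1.282 × 5.058% = 6.484%; on $12,000,000 that is $778,080.

$778,000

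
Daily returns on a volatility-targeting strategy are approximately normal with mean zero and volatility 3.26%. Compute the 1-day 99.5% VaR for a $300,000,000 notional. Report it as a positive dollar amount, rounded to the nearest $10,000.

At 99.5% one-sided, z = 2.576.
VaR = z·σ = 2.576 × 3.26% = 8.398%.
On $300,000,000: 0.08398 × $300,000,000 = $25,194,000.

$25,190,000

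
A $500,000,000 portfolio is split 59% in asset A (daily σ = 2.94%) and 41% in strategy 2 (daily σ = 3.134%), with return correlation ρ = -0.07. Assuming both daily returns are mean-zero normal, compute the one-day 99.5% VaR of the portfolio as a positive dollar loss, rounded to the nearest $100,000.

$26,900,000

σ_p² = 0.59²·2.94² + 0.41²·3.134² + 2·-0.07·0.59·0.41·2.94·3.134 = 4.3479 (%²).
σ_p = √4.3479 = 2.085%.
At 99.5%, z = 2.576.
VaR = 2.576 × 2.085% = 5.371%; on $500,000,000 that is $26,855,000.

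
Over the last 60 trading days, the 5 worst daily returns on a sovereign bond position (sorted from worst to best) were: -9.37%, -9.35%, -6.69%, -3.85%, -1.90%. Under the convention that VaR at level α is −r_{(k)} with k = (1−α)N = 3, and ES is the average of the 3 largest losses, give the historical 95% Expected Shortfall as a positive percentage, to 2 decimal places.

The 3 worst returns sum to -25.41%.
ES = −(-25.41%) / 3 = 8.47%.

8.47%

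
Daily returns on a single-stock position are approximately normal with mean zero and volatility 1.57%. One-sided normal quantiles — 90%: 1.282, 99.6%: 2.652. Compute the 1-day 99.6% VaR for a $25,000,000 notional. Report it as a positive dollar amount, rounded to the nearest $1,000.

$1,041,000

VaR = z·σ = 2.652 × 1.57% = 4.164%.
On $25,000,000: 0.04164 × $25,000,000 = $1,041,000.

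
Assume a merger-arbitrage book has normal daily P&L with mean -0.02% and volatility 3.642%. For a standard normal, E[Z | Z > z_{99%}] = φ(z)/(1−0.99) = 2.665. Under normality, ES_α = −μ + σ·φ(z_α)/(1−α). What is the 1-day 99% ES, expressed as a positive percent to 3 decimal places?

9.726%

ES = −(-0.02%) + 3.642% × 2.665 = 9.726%.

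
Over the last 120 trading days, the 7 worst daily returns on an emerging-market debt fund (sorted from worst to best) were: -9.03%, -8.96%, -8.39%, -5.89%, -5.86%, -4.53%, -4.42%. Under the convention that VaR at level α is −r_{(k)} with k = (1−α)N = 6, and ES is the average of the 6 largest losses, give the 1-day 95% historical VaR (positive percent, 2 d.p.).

4.53%

k = 6; the 6th lowest return is -4.53%, so VaR = 4.53%.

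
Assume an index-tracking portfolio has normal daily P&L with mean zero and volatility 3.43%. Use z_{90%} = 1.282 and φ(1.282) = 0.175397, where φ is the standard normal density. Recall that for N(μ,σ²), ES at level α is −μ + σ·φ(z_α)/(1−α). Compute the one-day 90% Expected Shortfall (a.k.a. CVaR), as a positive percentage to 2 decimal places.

Tail multiplier: φ(z)/(1−α) = 0.175397 / 0.1 = 1.754.
ES = 3.43% × 1.754 = 6.016%.

6.02%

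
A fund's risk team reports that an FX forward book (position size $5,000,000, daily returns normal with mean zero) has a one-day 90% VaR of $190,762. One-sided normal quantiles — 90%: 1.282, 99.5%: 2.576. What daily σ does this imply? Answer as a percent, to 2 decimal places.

2.98%

VaR as a fraction: $190,762 / $5,000,000 = 3.815%.
σ = VaR / z = 3.815% / 1.282 = 2.976%.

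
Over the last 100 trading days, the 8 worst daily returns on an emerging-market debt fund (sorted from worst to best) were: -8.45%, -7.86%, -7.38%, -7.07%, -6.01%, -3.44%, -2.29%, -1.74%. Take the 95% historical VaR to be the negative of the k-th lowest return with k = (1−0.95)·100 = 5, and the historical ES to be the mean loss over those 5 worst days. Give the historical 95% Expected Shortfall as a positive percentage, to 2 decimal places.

7.35%

The 5 worst returns sum to -36.77%.
ES = −(-36.77%) / 5 = 7.354% ≈ 7.35%.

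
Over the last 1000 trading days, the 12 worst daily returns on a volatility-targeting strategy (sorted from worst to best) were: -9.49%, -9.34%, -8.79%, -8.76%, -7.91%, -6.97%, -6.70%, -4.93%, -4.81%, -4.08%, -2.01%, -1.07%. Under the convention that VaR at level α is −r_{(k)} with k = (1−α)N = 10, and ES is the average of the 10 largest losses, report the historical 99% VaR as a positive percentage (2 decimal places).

4.08%

k = 10; the 10th lowest return is -4.08%, so VaR = 4.08%.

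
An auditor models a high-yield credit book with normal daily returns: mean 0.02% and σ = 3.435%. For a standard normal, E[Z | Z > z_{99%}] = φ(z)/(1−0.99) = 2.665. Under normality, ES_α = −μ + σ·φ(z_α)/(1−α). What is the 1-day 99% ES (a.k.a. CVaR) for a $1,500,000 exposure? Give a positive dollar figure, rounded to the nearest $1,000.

ES = −(0.02%) + 3.435% × 2.665 = 9.134%.
On $1,500,000: 0.09134 × $1,500,000 = $137,010.

$137,000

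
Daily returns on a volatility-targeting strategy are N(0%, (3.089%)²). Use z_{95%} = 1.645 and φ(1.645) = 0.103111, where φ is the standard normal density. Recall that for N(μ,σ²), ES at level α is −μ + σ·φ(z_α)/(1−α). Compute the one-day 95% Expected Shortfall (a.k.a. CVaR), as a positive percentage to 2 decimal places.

Tail multiplier: φ(z)/(1−α) = 0.103111 / 0.05 = 2.062.
ES = 3.089% × 2.062 = 6.370%.

6.37%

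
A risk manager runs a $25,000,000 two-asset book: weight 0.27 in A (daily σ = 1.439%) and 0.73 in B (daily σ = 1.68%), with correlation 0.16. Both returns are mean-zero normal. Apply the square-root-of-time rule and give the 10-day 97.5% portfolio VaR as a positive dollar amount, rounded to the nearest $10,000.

$2,080,000

σ_p = √(0.27²·1.439² + 0.73²·1.68² + 2·0.16·0.27·0.73·1.439·1.68) = 1.344%.
σ_{10d} = 1.344% × √10 = 4.250%.
z(97.5%) = 1.960.
VaR = 1.960 × 4.250% = 8.330%; on $25,000,000 that is $2,082,500.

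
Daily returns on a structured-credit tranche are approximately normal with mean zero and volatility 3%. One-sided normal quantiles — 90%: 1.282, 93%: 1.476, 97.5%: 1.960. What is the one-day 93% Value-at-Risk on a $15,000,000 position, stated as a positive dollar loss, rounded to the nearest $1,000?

$664,000

VaR = z·σ = 1.476 × 3% = 4.428%.
On $15,000,000: 0.04428 × $15,000,000 = $664,200.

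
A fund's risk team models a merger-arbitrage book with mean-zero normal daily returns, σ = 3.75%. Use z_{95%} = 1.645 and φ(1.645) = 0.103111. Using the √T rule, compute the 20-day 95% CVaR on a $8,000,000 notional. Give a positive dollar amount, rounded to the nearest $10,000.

$2,770,000

σ_{20d} = 3.75% × √20 = 16.771%.
ES multiplier = φ(z)/(1−α) = 0.103111/0.05 = 2.062.
ES = 16.771% × 2.062 = 34.582%; on $8,000,000: $2,766,560.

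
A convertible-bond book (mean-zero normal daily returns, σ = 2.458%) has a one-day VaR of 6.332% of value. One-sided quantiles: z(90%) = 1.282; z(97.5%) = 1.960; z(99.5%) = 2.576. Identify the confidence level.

99.5%

Implied z = VaR/σ = 6.332 / 2.458 = 2.576.
This matches z(99.5%) = 2.576.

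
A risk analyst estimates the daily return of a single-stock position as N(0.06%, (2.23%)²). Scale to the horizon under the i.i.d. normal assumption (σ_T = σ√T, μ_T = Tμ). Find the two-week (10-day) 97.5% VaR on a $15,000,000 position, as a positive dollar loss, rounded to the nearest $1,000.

$1,983,000

At 97.5%, z = 1.960.
σ_{10d} = 2.23% × √10 = 7.052%; μ_{10d} = 10 × 0.06% = 0.600%.
VaR = −(0.600%) + 1.960 × 7.052% = 13.222%.
On $15,000,000: 0.13222 × $15,000,000 = $1,983,300.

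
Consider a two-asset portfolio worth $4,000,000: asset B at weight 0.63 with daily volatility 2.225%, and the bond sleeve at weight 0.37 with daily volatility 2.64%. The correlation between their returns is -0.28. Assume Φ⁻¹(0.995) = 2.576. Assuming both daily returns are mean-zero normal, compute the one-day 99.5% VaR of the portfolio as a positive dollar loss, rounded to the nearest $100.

σ_p² = 0.63²·2.225² + 0.37²·2.64² + 2·-0.28·0.63·0.37·2.225·2.64 = 2.1523 (%²).
σ_p = √2.1523 = 1.467%.
VaR = 2.576 × 1.467% = 3.779%; on $4,000,000 that is $151,160.

$151,200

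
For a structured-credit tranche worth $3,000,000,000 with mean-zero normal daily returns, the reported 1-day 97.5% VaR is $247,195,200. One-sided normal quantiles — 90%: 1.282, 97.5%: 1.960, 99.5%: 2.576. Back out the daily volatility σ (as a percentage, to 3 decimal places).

4.204%

VaR as a fraction: $247,195,200 / $3,000,000,000 = 8.240%.
σ = VaR / z = 8.240% / 1.960 = 4.204%.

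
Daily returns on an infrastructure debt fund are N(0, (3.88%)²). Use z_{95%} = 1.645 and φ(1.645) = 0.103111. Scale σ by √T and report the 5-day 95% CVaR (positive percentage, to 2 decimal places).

17.89%

σ_{5d} = 3.88% × √5 = 8.676%.
ES multiplier = φ(z)/(1−α) = 0.103111/0.05 = 2.062.
ES = 8.676% × 2.062 = 17.890%.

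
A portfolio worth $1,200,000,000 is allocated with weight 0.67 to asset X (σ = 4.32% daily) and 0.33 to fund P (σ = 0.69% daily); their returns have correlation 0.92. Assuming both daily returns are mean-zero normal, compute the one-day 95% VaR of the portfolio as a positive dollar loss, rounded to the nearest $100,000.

$61,300,000

σ_p² = 0.67²·4.32² + 0.33²·0.69² + 2·0.92·0.67·0.33·4.32·0.69 = 9.6421 (%²).
σ_p = √9.6421 = 3.105%.
At 95%, z = 1.645.
VaR = 1.645 × 3.105% = 5.108%; on $1,200,000,000 that is $61,296,000.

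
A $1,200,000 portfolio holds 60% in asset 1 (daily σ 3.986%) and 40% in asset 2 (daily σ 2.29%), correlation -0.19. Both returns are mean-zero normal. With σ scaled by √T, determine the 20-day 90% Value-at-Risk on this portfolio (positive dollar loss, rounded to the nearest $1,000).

σ_p = √(0.6²·3.986² + 0.4²·2.29² + 2·-0.19·0.6·0.4·3.986·2.29) = 2.393%.
σ_{20d} = 2.393% × √20 = 10.702%.
z(90%) = 1.282.
VaR = 1.282 × 10.702% = 13.720%; on $1,200,000 that is $164,640.

$165,000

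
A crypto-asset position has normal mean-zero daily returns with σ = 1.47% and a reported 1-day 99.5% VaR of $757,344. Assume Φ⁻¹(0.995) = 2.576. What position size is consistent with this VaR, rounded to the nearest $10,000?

$20,000,000

VaR as a fraction of value: z·σ = 2.576 × 1.47% = 3.78672%.
Position = $757,344 / 0.0378672 = $20,000,000.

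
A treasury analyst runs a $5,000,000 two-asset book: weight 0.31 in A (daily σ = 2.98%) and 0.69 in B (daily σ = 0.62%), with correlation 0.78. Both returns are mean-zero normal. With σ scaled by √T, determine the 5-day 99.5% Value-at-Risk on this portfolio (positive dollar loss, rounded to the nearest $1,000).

σ_p = √(0.31²·2.98² + 0.69²·0.62² + 2·0.78·0.31·0.69·2.98·0.62) = 1.286%.
σ_{5d} = 1.286% × √5 = 2.876%.
z(99.5%) = 2.576.
VaR = 2.576 × 2.876% = 7.409%; on $5,000,000 that is $370,450.

$370,000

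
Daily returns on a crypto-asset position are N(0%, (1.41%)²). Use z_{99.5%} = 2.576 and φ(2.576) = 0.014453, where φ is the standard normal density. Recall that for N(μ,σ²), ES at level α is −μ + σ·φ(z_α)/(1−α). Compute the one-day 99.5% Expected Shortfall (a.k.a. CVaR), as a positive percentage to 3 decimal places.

4.076%

Tail multiplier: φ(z)/(1−α) = 0.014453 / 0.005 = 2.891.
ES = 1.41% × 2.891 = 4.076%.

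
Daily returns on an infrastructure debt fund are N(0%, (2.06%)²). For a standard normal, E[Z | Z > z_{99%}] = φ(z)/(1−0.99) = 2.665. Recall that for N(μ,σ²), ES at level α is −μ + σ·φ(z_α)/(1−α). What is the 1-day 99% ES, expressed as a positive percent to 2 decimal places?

ES = 2.06% × 2.665 = 5.490%.

5.49%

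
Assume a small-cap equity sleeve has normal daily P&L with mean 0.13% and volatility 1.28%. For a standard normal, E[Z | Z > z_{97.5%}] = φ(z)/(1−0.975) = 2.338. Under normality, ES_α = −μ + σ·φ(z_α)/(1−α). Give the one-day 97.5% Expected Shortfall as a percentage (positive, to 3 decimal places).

2.863%

ES = −(0.13%) + 1.28% × 2.338 = 2.863%.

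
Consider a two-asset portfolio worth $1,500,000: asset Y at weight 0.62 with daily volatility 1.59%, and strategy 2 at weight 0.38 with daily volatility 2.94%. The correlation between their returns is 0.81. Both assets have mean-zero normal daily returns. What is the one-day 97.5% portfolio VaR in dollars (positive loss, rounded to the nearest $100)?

$58,800

σ_p² = 0.62²·1.59² + 0.38²·2.94² + 2·0.81·0.62·0.38·1.59·2.94 = 4.0041 (%²).
σ_p = √4.0041 = 2.001%.
At 97.5%, z = 1.960.
VaR = 1.960 × 2.001% = 3.922%; on $1,500,000 that is $58,830.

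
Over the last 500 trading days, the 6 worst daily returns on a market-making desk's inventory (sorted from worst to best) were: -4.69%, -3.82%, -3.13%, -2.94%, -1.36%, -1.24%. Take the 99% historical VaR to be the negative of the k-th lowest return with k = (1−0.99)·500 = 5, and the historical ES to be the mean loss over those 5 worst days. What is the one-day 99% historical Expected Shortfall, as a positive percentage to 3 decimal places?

3.188%

The 5 worst returns sum to -15.94%.
ES = −(-15.94%) / 5 = 3.188%.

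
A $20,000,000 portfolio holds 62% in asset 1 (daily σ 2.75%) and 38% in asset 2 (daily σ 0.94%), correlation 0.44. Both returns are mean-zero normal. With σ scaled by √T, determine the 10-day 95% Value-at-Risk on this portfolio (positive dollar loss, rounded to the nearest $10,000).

$1,970,000

σ_p = √(0.62²·2.75² + 0.38²·0.94² + 2·0.44·0.62·0.38·2.75·0.94) = 1.890%.
σ_{10d} = 1.890% × √10 = 5.977%.
z(95%) = 1.645.
VaR = 1.645 × 5.977% = 9.832%; on $20,000,000 that is $1,966,400.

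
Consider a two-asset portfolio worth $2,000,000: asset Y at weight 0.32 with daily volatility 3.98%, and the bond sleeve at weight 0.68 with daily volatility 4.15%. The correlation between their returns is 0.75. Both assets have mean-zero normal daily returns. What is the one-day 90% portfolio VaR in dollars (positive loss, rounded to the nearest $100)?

$99,200

σ_p² = 0.32²·3.98² + 0.68²·4.15² + 2·0.75·0.32·0.68·3.98·4.15 = 14.9769 (%²).
σ_p = √14.9769 = 3.870%.
At 90%, z = 1.282.
VaR = 1.282 × 3.870% = 4.961%; on $2,000,000 that is $99,220.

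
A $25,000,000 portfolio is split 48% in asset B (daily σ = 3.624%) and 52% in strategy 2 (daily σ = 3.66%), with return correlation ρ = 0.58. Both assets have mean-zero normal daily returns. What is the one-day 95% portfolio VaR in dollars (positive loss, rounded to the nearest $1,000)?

$1,332,000

σ_p² = 0.48²·3.624² + 0.52²·3.66² + 2·0.58·0.48·0.52·3.624·3.66 = 10.4885 (%²).
σ_p = √10.4885 = 3.239%.
At 95%, z = 1.645.
VaR = 1.645 × 3.239% = 5.328%; on $25,000,000 that is $1,332,000.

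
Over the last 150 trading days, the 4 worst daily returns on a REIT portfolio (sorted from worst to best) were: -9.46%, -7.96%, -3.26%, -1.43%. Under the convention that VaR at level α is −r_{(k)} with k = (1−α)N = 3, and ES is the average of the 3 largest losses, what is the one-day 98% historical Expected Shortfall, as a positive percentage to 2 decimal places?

The 3 worst returns sum to -20.68%.
ES = −(-20.68%) / 3 = 6.8933…% ≈ 6.89%.

6.89%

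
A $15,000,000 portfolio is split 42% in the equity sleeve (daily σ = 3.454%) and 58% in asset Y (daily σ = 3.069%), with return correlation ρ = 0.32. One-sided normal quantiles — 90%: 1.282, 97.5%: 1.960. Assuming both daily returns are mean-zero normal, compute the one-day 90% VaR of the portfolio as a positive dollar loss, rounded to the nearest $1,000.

σ_p² = 0.42²·3.454² + 0.58²·3.069² + 2·0.32·0.42·0.58·3.454·3.069 = 6.9256 (%²).
σ_p = √6.9256 = 2.632%.
VaR = 1.282 × 2.632% = 3.374%; on $15,000,000 that is $506,100.

$506,000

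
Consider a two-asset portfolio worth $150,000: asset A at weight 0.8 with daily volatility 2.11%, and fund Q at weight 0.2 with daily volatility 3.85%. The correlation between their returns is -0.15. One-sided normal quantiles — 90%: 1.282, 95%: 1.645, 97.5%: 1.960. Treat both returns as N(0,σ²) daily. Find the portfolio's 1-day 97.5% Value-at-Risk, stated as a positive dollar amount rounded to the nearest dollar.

σ_p² = 0.8²·2.11² + 0.2²·3.85² + 2·-0.15·0.8·0.2·2.11·3.85 = 3.0523 (%²).
σ_p = √3.0523 = 1.747%.
VaR = 1.960 × 1.747% = 3.424%; on $150,000 that is $5,136.

$5,136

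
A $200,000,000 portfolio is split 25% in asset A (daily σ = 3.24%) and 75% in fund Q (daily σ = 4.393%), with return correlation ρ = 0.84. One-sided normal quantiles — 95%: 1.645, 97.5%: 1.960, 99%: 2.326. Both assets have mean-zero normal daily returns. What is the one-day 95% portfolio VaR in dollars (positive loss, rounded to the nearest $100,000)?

σ_p² = 0.25²·3.24² + 0.75²·4.393² + 2·0.84·0.25·0.75·3.24·4.393 = 15.9950 (%²).
σ_p = √15.9950 = 3.999%.
VaR = 1.645 × 3.999% = 6.578%; on $200,000,000 that is $13,156,000.

$13,200,000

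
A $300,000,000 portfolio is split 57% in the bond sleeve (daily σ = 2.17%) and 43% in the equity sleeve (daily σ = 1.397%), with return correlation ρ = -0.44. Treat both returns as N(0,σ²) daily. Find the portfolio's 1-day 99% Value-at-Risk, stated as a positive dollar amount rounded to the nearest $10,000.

σ_p² = 0.57²·2.17² + 0.43²·1.397² + 2·-0.44·0.57·0.43·2.17·1.397 = 1.2369 (%²).
σ_p = √1.2369 = 1.112%.
At 99%, z = 2.326.
VaR = 2.326 × 1.112% = 2.587%; on $300,000,000 that is $7,761,000.

$7,760,000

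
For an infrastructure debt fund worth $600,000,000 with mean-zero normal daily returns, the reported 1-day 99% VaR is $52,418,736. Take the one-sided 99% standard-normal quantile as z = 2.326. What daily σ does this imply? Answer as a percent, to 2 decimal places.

3.76%

VaR as a fraction: $52,418,736 / $600,000,000 = 8.736%.
σ = VaR / z = 8.736% / 2.326 = 3.756%.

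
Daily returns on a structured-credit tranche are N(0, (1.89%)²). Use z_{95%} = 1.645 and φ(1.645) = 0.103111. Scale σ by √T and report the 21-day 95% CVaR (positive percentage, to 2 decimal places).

σ_{21d} = 1.89% × √21 = 8.661%.
ES multiplier = φ(z)/(1−α) = 0.103111/0.05 = 2.062.
ES = 8.661% × 2.062 = 17.859%.

17.86%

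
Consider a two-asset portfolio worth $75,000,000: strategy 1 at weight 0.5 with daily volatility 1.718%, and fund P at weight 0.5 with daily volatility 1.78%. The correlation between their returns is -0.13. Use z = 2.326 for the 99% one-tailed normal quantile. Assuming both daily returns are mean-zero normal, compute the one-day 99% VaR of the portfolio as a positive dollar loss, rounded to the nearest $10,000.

$2,010,000

σ_p² = 0.5²·1.718² + 0.5²·1.78² + 2·-0.13·0.5·0.5·1.718·1.78 = 1.3312 (%²).
σ_p = √1.3312 = 1.154%.
VaR = 2.326 × 1.154% = 2.684%; on $75,000,000 that is $2,013,000.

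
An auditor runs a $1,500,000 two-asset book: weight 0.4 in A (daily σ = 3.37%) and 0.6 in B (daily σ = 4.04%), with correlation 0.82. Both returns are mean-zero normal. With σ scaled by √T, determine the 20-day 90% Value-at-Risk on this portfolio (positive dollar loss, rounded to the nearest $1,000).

σ_p = √(0.4²·3.37² + 0.6²·4.04² + 2·0.82·0.4·0.6·3.37·4.04) = 3.613%.
σ_{20d} = 3.613% × √20 = 16.158%.
z(90%) = 1.282.
VaR = 1.282 × 16.158% = 20.715%; on $1,500,000 that is $310,725.

$311,000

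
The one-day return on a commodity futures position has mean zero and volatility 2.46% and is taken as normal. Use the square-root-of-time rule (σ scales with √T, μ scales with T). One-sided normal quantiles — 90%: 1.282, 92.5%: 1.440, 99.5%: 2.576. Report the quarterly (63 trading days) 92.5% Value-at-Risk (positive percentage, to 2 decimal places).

σ_{63d} = 2.46% × √63 = 19.526%.
VaR = 1.440 × 19.526% = 28.117%.

28.12%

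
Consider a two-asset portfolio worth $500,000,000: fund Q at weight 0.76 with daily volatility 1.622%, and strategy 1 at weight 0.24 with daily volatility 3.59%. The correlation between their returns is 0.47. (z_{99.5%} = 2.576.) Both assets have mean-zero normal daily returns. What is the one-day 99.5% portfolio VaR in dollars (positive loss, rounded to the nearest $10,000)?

$23,260,000

σ_p² = 0.76²·1.622² + 0.24²·3.59² + 2·0.47·0.76·0.24·1.622·3.59 = 3.2603 (%²).
σ_p = √3.2603 = 1.806%.
VaR = 2.576 × 1.806% = 4.652%; on $500,000,000 that is $23,260,000.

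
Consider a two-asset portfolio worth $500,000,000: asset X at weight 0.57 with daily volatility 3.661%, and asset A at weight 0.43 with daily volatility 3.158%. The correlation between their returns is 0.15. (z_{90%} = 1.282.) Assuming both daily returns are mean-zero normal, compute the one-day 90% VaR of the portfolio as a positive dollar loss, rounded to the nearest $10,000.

$17,020,000

σ_p² = 0.57²·3.661² + 0.43²·3.158² + 2·0.15·0.57·0.43·3.661·3.158 = 7.0487 (%²).
σ_p = √7.0487 = 2.655%.
VaR = 1.282 × 2.655% = 3.404%; on $500,000,000 that is $17,020,000.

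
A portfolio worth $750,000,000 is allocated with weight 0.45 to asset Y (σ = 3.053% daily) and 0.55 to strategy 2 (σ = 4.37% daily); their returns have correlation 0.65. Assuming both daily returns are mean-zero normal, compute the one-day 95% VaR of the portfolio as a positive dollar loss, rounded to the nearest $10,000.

σ_p² = 0.45²·3.053² + 0.55²·4.37² + 2·0.65·0.45·0.55·3.053·4.37 = 11.9569 (%²).
σ_p = √11.9569 = 3.458%.
At 95%, z = 1.645.
VaR = 1.645 × 3.458% = 5.688%; on $750,000,000 that is $42,660,000.

$42,660,000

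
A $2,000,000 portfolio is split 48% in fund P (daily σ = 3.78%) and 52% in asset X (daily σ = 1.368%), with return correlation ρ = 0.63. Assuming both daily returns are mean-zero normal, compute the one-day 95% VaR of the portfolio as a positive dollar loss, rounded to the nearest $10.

$76,620

σ_p² = 0.48²·3.78² + 0.52²·1.368² + 2·0.63·0.48·0.52·3.78·1.368 = 5.4244 (%²).
σ_p = √5.4244 = 2.329%.
At 95%, z = 1.645.
VaR = 1.645 × 2.329% = 3.831%; on $2,000,000 that is $76,620.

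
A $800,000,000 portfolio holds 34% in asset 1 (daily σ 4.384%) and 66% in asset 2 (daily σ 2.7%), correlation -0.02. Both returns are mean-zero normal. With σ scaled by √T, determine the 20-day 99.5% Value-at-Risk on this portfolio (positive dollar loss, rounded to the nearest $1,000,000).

σ_p = √(0.34²·4.384² + 0.66²·2.7² + 2·-0.02·0.34·0.66·4.384·2.7) = 2.300%.
σ_{20d} = 2.300% × √20 = 10.286%.
z(99.5%) = 2.576.
VaR = 2.576 × 10.286% = 26.497%; on $800,000,000 that is $211,976,000.

$212,000,000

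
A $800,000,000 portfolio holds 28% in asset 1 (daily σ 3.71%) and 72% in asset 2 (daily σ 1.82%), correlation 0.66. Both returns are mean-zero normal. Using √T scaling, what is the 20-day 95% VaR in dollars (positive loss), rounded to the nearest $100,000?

σ_p = √(0.28²·3.71² + 0.72²·1.82² + 2·0.66·0.28·0.72·3.71·1.82) = 2.143%.
σ_{20d} = 2.143% × √20 = 9.584%.
z(95%) = 1.645.
VaR = 1.645 × 9.584% = 15.766%; on $800,000,000 that is $126,128,000.

$126,100,000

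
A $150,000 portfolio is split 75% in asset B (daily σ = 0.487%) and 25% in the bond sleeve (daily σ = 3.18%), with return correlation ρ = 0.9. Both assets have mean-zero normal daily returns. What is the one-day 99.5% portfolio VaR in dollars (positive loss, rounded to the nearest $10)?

σ_p² = 0.75²·0.487² + 0.25²·3.18² + 2·0.9·0.75·0.25·0.487·3.18 = 1.2881 (%²).
σ_p = √1.2881 = 1.135%.
At 99.5%, z = 2.576.
VaR = 2.576 × 1.135% = 2.924%; on $150,000 that is $4,386.

$4,390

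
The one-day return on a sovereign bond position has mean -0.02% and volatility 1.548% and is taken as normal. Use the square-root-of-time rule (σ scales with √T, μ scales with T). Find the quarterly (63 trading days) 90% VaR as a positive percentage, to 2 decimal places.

17.01%

At 90%, z = 1.282.
σ_{63d} = 1.548% × √63 = 12.287%; μ_{63d} = 63 × -0.02% = -1.260%.
VaR = −(-1.260%) + 1.282 × 12.287% = 17.012%.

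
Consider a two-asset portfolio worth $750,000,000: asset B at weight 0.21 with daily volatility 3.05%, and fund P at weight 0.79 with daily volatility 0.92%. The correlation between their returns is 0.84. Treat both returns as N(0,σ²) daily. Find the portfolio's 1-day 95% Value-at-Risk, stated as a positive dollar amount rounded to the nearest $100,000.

$16,200,000

σ_p² = 0.21²·3.05² + 0.79²·0.92² + 2·0.84·0.21·0.79·3.05·0.92 = 1.7205 (%²).
σ_p = √1.7205 = 1.312%.
At 95%, z = 1.645.
VaR = 1.645 × 1.312% = 2.158%; on $750,000,000 that is $16,185,000.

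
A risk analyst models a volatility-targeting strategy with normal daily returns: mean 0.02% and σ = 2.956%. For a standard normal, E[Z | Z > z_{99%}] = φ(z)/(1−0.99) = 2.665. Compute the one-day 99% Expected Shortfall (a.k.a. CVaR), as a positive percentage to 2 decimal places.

ES = −(0.02%) + 2.956% × 2.665 = 7.858%.

7.86%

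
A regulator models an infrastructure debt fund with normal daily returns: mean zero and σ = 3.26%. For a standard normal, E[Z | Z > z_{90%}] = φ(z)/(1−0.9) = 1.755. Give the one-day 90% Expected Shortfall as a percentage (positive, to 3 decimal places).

ES = 3.26% × 1.755 = 5.721%.

5.721%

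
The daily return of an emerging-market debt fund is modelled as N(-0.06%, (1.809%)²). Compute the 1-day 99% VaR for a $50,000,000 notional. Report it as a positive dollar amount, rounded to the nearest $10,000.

At 99% one-sided, z = 2.326.
VaR = −μ + z·σ = −(-0.06%) + 2.326 × 1.809% = 4.268%.
On $50,000,000: 0.04268 × $50,000,000 = $2,134,000.

$2,130,000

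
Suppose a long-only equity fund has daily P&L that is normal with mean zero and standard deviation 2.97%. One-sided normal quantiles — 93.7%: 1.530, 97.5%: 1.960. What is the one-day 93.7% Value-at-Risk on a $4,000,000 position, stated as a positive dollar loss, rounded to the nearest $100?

VaR = z·σ = 1.530 × 2.97% = 4.544%.
On $4,000,000: 0.04544 × $4,000,000 = $181,760.

$181,800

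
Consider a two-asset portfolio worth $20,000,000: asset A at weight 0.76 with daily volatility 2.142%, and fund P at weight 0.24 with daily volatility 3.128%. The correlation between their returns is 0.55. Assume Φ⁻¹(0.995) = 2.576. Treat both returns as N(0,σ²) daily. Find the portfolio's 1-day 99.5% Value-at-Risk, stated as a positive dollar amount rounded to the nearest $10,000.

σ_p² = 0.76²·2.142² + 0.24²·3.128² + 2·0.55·0.76·0.24·2.142·3.128 = 4.5580 (%²).
σ_p = √4.5580 = 2.135%.
VaR = 2.576 × 2.135% = 5.500%; on $20,000,000 that is $1,100,000.

$1,100,000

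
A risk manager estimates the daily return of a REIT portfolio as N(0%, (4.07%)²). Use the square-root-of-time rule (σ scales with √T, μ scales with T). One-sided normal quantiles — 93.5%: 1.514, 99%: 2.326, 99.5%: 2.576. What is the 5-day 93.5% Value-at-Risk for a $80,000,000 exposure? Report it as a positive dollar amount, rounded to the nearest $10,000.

σ_{5d} = 4.07% × √5 = 9.101%.
VaR = 1.514 × 9.101% = 13.779%.
On $80,000,000: 0.13779 × $80,000,000 = $11,023,200.

$11,020,000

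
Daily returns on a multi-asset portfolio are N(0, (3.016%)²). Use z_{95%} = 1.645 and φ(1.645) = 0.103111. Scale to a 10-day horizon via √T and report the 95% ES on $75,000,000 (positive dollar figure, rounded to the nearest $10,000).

$14,750,000

σ_{10d} = 3.016% × √10 = 9.537%.
ES multiplier = φ(z)/(1−α) = 0.103111/0.05 = 2.062.
ES = 9.537% × 2.062 = 19.665%; on $75,000,000: $14,748,750.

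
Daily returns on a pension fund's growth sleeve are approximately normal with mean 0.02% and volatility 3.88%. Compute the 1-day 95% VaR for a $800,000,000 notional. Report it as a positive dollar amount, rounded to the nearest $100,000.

$50,900,000

At 95% one-sided, z = 1.645.
VaR = −μ + z·σ = −(0.02%) + 1.645 × 3.88% = 6.363%.
On $800,000,000: 0.06363 × $800,000,000 = $50,904,000.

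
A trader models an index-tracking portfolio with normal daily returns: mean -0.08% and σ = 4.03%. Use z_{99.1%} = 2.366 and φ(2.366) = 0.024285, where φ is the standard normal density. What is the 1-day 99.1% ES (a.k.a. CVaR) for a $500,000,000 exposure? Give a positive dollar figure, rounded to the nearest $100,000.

Tail multiplier: φ(z)/(1−α) = 0.024285 / 0.009 = 2.698.
ES = −(-0.08%) + 4.03% × 2.698 = 10.953%.
On $500,000,000: 0.10953 × $500,000,000 = $54,765,000.

$54,800,000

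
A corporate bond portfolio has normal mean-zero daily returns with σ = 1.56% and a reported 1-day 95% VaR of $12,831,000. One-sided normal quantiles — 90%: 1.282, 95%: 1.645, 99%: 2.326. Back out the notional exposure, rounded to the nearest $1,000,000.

VaR as a fraction of value: z·σ = 1.645 × 1.56% = 2.5662%.
Position = $12,831,000 / 0.025662 = $500,000,000.

$500,000,000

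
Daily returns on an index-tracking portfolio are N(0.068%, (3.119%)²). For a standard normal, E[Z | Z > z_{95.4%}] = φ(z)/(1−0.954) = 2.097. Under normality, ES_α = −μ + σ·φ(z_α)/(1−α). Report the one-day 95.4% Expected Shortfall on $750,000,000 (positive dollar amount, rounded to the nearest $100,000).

$48,500,000

ES = −(0.068%) + 3.119% × 2.097 = 6.473%.
On $750,000,000: 0.06473 × $750,000,000 = $48,547,500.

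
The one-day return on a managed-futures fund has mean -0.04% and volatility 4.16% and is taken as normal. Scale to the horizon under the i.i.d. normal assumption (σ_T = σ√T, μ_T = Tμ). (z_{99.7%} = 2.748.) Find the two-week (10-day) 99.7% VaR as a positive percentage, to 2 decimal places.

σ_{10d} = 4.16% × √10 = 13.155%; μ_{10d} = 10 × -0.04% = -0.400%.
VaR = −(-0.400%) + 2.748 × 13.155% = 36.550%.

36.55%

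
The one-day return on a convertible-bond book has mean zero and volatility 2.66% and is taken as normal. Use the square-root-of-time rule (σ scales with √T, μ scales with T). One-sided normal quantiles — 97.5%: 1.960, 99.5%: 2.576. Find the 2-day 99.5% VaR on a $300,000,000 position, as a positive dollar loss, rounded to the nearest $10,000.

σ_{2d} = 2.66% × √2 = 3.762%.
VaR = 2.576 × 3.762% = 9.691%.
On $300,000,000: 0.09691 × $300,000,000 = $29,073,000.

$29,070,000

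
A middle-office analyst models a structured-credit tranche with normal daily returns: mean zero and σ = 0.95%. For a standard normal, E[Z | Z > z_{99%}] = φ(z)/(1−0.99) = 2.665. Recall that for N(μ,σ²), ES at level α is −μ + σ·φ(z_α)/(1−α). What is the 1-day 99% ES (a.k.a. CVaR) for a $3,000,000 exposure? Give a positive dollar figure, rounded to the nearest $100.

ES = 0.95% × 2.665 = 2.532%.
On $3,000,000: 0.02532 × $3,000,000 = $75,960.

$76,000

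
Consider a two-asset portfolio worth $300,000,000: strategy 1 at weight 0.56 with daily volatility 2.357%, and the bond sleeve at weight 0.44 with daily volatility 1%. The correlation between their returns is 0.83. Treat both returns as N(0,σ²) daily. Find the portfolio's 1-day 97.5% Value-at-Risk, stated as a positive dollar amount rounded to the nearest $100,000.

$10,000,000

σ_p² = 0.56²·2.357² + 0.44²·1² + 2·0.83·0.56·0.44·2.357·1 = 2.8999 (%²).
σ_p = √2.8999 = 1.703%.
At 97.5%, z = 1.960.
VaR = 1.960 × 1.703% = 3.338%; on $300,000,000 that is $10,014,000.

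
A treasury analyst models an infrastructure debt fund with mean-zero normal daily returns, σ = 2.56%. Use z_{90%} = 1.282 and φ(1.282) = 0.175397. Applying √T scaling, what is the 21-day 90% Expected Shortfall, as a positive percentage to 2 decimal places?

σ_{21d} = 2.56% × √21 = 11.731%.
ES multiplier = φ(z)/(1−α) = 0.175397/0.1 = 1.754.
ES = 11.731% × 1.754 = 20.576%.

20.58%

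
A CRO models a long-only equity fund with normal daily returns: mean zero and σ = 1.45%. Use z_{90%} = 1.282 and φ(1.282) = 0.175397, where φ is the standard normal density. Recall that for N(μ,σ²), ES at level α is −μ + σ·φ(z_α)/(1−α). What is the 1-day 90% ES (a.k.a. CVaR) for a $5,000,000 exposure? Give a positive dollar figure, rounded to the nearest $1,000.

$127,000

Tail multiplier: φ(z)/(1−α) = 0.175397 / 0.1 = 1.754.
ES = 1.45% × 1.754 = 2.543%.
On $5,000,000: 0.02543 × $5,000,000 = $127,150.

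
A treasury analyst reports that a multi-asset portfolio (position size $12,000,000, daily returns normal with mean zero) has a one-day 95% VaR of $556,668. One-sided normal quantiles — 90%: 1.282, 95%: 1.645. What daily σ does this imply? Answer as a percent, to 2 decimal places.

2.82%

VaR as a fraction: $556,668 / $12,000,000 = 4.639%.
σ = VaR / z = 4.639% / 1.645 = 2.820%.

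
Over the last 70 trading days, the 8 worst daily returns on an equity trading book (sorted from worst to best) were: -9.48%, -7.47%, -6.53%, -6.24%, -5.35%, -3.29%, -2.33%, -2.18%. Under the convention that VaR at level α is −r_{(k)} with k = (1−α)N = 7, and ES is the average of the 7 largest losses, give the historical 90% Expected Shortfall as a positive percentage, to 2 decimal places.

5.81%

The 7 worst returns sum to -40.69%.
ES = −(-40.69%) / 7 = 5.8128…% ≈ 5.81%.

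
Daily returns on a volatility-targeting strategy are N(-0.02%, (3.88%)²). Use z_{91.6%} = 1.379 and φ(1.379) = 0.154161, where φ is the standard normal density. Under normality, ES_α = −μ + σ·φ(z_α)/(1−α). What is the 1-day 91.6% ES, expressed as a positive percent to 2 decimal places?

7.14%

Tail multiplier: φ(z)/(1−α) = 0.154161 / 0.084 = 1.835.
ES = −(-0.02%) + 3.88% × 1.835 = 7.140%.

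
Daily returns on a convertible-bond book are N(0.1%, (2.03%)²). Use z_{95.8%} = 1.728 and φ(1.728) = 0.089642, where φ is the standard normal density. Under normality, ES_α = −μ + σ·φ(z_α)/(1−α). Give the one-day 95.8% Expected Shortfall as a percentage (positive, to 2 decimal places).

Tail multiplier: φ(z)/(1−α) = 0.089642 / 0.042 = 2.134.
ES = −(0.1%) + 2.03% × 2.134 = 4.232%.

4.23%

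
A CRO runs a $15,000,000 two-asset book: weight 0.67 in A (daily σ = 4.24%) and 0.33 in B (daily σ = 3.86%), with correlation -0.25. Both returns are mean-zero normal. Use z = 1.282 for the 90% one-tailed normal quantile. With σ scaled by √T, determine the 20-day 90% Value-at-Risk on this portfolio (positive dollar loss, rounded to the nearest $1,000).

σ_p = √(0.67²·4.24² + 0.33²·3.86² + 2·-0.25·0.67·0.33·4.24·3.86) = 2.808%.
σ_{20d} = 2.808% × √20 = 12.558%.
VaR = 1.282 × 12.558% = 16.099%; on $15,000,000 that is $2,414,850.

$2,415,000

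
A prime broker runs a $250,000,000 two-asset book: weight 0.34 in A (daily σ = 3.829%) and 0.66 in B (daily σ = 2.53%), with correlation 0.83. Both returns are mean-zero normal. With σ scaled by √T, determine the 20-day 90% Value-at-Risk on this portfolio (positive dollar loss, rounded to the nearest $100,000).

σ_p = √(0.34²·3.829² + 0.66²·2.53² + 2·0.83·0.34·0.66·3.829·2.53) = 2.845%.
σ_{20d} = 2.845% × √20 = 12.723%.
z(90%) = 1.282.
VaR = 1.282 × 12.723% = 16.311%; on $250,000,000 that is $40,777,500.

$40,800,000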